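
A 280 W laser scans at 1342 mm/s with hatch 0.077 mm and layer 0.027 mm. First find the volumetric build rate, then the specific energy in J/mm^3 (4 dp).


Build rate = 1342 * 0.077 * 0.027 = 2.790018 mm^3/s
SE = 280 / 2.790018 = 100.3578 J/mm^3


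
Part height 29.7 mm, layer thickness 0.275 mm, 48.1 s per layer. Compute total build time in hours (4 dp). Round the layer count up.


Layers = ceil(29.7/0.275) = 108
t = 108 * 48.1 / 3600 = 1.443 hrs


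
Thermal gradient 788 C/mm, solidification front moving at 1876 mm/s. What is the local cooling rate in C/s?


CR = 788 * 1876 = 1478288 C/s


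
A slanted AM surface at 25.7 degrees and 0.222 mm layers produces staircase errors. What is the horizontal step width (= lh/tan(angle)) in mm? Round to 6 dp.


step = 0.222 / tan(25.7) = 0.461282 mm


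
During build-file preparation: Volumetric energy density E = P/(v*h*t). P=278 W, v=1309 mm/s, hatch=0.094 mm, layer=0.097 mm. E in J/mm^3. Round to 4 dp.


E = 278 / (1309*0.094*0.097) = 23.2919 J/mm^3


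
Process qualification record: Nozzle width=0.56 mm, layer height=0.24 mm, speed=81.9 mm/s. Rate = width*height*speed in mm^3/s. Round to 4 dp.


Rate = 0.56 * 0.24 * 81.9 = 11.0074 mm^3/s


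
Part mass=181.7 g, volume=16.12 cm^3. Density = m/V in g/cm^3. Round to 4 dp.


rho = 181.7 / 16.12 = 11.2717 g/cm^3


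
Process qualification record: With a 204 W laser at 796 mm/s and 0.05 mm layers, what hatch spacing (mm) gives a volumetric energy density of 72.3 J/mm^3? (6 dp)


h = 204 / (72.3*796*0.05) = 0.070894 mm


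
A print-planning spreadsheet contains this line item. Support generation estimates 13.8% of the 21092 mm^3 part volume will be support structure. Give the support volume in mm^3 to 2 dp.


V_support = 21092 * 0.138 = 2910.7 mm^3


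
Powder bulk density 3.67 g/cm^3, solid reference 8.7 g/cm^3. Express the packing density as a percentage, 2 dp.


Packing = (3.67/8.7)*100 = 42.18 %


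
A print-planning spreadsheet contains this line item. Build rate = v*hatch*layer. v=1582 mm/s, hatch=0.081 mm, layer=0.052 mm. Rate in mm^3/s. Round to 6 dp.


Rate = 1582 * 0.081 * 0.052 = 6.663384 mm^3/s


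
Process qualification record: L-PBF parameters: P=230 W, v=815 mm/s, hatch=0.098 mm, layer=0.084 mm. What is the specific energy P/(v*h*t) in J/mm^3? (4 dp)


Build rate = 815 * 0.098 * 0.084 = 6.70908 mm^3/s
SE = 230 / 6.70908 = 34.2819 J/mm^3


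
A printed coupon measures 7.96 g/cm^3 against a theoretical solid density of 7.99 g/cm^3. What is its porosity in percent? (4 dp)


Porosity = (1-7.96/7.99)*100 = 0.3755 %


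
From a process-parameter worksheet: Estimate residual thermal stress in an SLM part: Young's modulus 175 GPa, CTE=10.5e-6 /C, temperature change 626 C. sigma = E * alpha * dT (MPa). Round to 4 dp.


sigma = 175*1000 * 10.5e-6 * 626 = 1150.275 MPa


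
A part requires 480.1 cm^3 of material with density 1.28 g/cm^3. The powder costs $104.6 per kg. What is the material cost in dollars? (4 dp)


Mass = 480.1*1.28/1000 = 0.614528 kg
Cost = 0.614528 * 104.6 = 64.2796 $


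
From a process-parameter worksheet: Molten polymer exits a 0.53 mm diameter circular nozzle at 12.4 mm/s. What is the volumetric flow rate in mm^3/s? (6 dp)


A = pi*(0.53/2)^2 = 0.22061834 mm^2
Q = 0.22061834 * 12.4 = 2.735667 mm^3/s


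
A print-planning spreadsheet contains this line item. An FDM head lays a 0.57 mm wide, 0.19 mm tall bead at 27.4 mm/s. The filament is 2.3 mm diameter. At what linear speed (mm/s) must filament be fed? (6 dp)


Q = 0.57 * 0.19 * 27.4 = 2.96742 mm^3/s
A_fil = pi*(2.3/2)^2 = 4.15475628 mm^2
v_feed = 2.96742 / 4.15475628 = 0.714222 mm/s


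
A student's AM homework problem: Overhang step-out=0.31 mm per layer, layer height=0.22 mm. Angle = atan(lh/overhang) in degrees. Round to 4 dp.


angle = atan(0.22/0.31) = 35.3625 degrees


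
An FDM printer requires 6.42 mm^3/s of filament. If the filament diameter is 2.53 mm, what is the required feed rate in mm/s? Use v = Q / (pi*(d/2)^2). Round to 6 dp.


A = pi*(2.53/2)^2 = 5.027255
v = 6.42 / 5.027255 = 1.277039 mm/s


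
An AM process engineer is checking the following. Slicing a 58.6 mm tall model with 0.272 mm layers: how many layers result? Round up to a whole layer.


Layers = ceil(58.6/0.272) = 216


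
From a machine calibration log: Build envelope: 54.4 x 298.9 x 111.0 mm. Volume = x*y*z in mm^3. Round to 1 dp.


V = 54.4 * 298.9 * 111.0 = 1804877.8 mm^3


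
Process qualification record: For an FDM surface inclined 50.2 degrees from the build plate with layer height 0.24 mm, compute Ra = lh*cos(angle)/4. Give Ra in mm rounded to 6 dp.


Ra = 0.24 * cos(50.2) / 4 = 0.038407 mm


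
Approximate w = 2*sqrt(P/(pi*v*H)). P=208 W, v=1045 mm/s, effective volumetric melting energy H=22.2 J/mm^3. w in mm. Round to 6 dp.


w = 2*sqrt(208/(pi*1045*22.2)) = 0.106844 mm


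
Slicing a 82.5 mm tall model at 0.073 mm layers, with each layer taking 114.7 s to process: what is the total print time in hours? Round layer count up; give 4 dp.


Layers = ceil(82.5/0.073) = 1131
t = 1131 * 114.7 / 3600 = 36.0349 hrs


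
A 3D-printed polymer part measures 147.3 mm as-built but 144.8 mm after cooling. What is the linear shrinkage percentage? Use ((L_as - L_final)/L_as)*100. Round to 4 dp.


Shrinkage = ((147.3-144.8)/147.3)*100 = 1.6972 %


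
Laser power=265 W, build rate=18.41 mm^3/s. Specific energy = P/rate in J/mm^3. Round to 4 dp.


SE = 265 / 18.41 = 14.3944 J/mm^3


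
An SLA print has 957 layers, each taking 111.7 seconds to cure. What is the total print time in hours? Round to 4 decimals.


t = 957 * 111.7 / 3600 = 29.6936 hrs


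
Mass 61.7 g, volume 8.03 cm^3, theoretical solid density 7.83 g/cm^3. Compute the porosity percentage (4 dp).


rho_part = 61.7 / 8.03 = 7.68368618 g/cm^3
Porosity = (1 - 7.68368618/7.83)*100 = 1.8686 %


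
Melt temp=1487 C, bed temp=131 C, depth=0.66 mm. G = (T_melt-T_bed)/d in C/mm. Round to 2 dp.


G = (1487-131)/0.66 = 2054.55 C/mm


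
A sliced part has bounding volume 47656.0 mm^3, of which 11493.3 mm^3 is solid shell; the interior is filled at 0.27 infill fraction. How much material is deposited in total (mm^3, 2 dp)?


V_infill = (47656.0 - 11493.3) * 0.27 = 9763.93
V_total = 11493.3 + 9763.93 = 21257.23 mm^3


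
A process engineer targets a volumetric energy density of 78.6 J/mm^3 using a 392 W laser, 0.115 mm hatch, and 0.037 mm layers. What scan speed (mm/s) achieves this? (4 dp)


v = 392 / (78.6*0.115*0.037) = 1172.0981 mm/s


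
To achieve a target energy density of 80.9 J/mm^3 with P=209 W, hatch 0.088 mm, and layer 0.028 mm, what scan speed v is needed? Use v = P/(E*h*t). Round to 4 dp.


v = 209 / (80.9*0.088*0.028) = 1048.4725 mm/s


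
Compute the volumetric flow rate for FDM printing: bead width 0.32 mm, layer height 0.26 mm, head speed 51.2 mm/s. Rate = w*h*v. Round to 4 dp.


Rate = 0.32 * 0.26 * 51.2 = 4.2598 mm^3/s


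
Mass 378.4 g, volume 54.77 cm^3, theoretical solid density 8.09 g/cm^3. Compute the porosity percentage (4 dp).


rho_part = 378.4 / 54.77 = 6.90889173 g/cm^3
Porosity = (1 - 6.90889173/8.09)*100 = 14.5996 %


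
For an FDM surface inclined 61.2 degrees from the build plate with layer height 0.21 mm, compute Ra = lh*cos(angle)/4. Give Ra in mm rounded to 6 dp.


Ra = 0.21 * cos(61.2) / 4 = 0.025292 mm


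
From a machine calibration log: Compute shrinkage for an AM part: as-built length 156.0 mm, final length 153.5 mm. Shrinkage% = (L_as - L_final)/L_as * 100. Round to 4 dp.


Shrinkage = ((156.0-153.5)/156.0)*100 = 1.6026 %


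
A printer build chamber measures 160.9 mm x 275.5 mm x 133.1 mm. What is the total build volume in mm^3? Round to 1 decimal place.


V = 160.9 * 275.5 * 133.1 = 5900050.1 mm^3


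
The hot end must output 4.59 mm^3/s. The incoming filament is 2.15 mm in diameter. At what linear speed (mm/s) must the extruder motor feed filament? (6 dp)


A = pi*(2.15/2)^2 = 3.630503
v = 4.59 / 3.630503 = 1.264288 mm/s


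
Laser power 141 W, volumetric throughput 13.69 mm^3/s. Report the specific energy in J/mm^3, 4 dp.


SE = 141 / 13.69 = 10.2995 J/mm^3


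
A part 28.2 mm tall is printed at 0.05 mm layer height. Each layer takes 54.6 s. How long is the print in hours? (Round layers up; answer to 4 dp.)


Layers = ceil(28.2/0.05) = 564
t = 564 * 54.6 / 3600 = 8.554 hrs


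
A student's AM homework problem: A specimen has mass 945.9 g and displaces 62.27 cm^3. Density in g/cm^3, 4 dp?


rho = 945.9 / 62.27 = 15.1903 g/cm^3


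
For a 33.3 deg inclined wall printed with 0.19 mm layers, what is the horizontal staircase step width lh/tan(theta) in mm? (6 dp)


step = 0.19 / tan(33.3) = 0.289247 mm


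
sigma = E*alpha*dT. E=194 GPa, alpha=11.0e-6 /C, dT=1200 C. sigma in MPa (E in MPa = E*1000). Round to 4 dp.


sigma = 194*1000 * 11.0e-6 * 1200 = 2560.8 MPa


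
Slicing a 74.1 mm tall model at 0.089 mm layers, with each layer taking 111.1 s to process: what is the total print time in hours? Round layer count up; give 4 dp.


Layers = ceil(74.1/0.089) = 833
t = 833 * 111.1 / 3600 = 25.7073 hrs


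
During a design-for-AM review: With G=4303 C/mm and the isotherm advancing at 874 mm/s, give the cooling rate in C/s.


CR = 4303 * 874 = 3760822 C/s


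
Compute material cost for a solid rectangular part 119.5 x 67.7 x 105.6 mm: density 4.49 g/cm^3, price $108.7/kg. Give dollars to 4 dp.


V = 119.5 * 67.7 * 105.6 = 854319.84 mm^3 = 854.31984 cm^3
Mass = 854.31984 * 4.49 / 1000 = 3.83589608 kg
Cost = 3.83589608 * 108.7 = 416.9619 $


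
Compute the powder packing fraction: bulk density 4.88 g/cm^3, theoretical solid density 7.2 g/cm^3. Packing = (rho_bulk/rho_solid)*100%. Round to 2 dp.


Packing = (4.88/7.2)*100 = 67.78 %


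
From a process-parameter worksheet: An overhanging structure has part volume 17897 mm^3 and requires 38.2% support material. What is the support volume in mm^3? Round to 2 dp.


V_support = 17897 * 0.382 = 6836.65 mm^3


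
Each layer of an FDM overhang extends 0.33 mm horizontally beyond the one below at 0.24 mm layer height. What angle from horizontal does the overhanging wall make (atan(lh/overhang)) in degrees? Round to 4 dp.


angle = atan(0.24/0.33) = 36.0274 degrees


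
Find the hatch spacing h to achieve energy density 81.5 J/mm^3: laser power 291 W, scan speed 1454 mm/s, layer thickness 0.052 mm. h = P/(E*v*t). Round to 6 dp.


h = 291 / (81.5*1454*0.052) = 0.047225 mm


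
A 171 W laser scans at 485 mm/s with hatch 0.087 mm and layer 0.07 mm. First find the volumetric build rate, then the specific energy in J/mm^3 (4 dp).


Build rate = 485 * 0.087 * 0.07 = 2.95365 mm^3/s
SE = 171 / 2.95365 = 57.8945 J/mm^3


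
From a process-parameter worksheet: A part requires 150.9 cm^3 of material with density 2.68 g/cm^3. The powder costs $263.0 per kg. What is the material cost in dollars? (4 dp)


Mass = 150.9*2.68/1000 = 0.404412 kg
Cost = 0.404412 * 263.0 = 106.3604 $


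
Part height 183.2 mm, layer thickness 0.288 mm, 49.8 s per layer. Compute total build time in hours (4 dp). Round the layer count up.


Layers = ceil(183.2/0.288) = 637
t = 637 * 49.8 / 3600 = 8.8118 hrs


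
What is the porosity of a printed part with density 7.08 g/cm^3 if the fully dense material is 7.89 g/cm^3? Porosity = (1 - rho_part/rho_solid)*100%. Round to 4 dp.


Porosity = (1-7.08/7.89)*100 = 10.2662 %


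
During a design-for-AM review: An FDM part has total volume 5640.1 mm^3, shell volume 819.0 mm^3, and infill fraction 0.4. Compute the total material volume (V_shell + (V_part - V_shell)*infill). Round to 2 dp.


V_infill = (5640.1 - 819.0) * 0.4 = 1928.44
V_total = 819.0 + 1928.44 = 2747.44 mm^3


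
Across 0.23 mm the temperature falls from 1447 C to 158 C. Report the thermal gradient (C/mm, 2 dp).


G = (1447-158)/0.23 = 5604.35 C/mm


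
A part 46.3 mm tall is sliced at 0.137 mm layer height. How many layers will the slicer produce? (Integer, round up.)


Layers = ceil(46.3/0.137) = 338


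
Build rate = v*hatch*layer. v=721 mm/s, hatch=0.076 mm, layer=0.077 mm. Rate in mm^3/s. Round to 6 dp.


Rate = 721 * 0.076 * 0.077 = 4.219292 mm^3/s


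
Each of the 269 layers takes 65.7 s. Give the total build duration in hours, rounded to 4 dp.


t = 269 * 65.7 / 3600 = 4.9093 hrs


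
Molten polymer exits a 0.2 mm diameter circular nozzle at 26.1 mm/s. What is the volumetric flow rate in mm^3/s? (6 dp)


A = pi*(0.2/2)^2 = 0.03141593 mm^2
Q = 0.03141593 * 26.1 = 0.819956 mm^3/s


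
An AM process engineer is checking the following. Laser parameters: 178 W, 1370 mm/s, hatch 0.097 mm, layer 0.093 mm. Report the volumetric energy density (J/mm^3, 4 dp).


E = 178 / (1370*0.097*0.093) = 14.4027 J/mm^3


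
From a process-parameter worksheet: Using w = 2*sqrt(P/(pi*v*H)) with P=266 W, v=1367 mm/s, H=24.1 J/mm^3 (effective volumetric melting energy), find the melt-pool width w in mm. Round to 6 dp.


w = 2*sqrt(266/(pi*1367*24.1)) = 0.101392 mm


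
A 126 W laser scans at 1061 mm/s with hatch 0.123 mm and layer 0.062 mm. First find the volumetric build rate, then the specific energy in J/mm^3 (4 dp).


Build rate = 1061 * 0.123 * 0.062 = 8.091186 mm^3/s
SE = 126 / 8.091186 = 15.5725 J/mm^3


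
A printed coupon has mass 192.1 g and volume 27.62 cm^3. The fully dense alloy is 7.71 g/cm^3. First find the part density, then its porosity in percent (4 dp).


rho_part = 192.1 / 27.62 = 6.955105 g/cm^3
Porosity = (1 - 6.955105/7.71)*100 = 9.7911 %


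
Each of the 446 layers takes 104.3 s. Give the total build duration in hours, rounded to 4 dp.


t = 446 * 104.3 / 3600 = 12.9216 hrs


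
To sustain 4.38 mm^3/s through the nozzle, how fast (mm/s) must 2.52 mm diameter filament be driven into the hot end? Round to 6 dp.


A = pi*(2.52/2)^2 = 4.987592
v = 4.38 / 4.987592 = 0.878179 mm/s


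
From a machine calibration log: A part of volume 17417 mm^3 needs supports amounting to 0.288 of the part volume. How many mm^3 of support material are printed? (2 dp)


V_support = 17417 * 0.288 = 5016.1 mm^3


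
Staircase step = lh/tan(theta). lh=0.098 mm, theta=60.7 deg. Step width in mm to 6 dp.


step = 0.098 / tan(60.7) = 0.054995 mm


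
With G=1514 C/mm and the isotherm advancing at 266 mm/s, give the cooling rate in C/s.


CR = 1514 * 266 = 402724 C/s


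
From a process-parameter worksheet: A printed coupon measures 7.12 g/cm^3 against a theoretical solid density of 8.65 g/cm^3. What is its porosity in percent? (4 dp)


Porosity = (1-7.12/8.65)*100 = 17.6879 %


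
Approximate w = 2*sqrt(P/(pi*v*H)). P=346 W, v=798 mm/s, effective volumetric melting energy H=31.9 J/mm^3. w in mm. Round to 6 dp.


w = 2*sqrt(346/(pi*798*31.9)) = 0.131552 mm


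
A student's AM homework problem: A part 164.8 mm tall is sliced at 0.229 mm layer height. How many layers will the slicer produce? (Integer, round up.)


Layers = ceil(164.8/0.229) = 720


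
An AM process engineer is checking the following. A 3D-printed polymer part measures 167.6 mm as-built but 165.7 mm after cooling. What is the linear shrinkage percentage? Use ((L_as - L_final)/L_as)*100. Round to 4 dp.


Shrinkage = ((167.6-165.7)/167.6)*100 = 1.1337 %


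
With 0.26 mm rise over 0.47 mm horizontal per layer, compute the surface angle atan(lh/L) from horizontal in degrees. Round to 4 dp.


angle = atan(0.26/0.47) = 28.951 degrees


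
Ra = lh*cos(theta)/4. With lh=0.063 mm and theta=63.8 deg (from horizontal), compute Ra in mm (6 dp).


Ra = 0.063 * cos(63.8) / 4 = 0.006954 mm


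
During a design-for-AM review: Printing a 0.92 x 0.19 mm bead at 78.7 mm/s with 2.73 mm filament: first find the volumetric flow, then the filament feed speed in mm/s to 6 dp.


Q = 0.92 * 0.19 * 78.7 = 13.75676 mm^3/s
A_fil = pi*(2.73/2)^2 = 5.85349397 mm^2
v_feed = 13.75676 / 5.85349397 = 2.350179 mm/s


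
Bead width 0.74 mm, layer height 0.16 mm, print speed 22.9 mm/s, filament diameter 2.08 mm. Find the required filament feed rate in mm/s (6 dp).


Q = 0.74 * 0.16 * 22.9 = 2.71136 mm^3/s
A_fil = pi*(2.08/2)^2 = 3.39794661 mm^2
v_feed = 2.71136 / 3.39794661 = 0.797941 mm/s


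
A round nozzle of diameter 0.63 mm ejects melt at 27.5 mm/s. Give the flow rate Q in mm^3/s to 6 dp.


A = pi*(0.63/2)^2 = 0.31172453 mm^2
Q = 0.31172453 * 27.5 = 8.572425 mm^3/s


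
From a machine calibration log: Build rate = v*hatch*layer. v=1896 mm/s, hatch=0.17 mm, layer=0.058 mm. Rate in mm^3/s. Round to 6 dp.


Rate = 1896 * 0.17 * 0.058 = 18.69456 mm^3/s


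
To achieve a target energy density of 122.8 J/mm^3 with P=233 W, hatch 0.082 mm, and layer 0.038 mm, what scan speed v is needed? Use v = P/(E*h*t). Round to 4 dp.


v = 233 / (122.8*0.082*0.038) = 608.9198 mm/s


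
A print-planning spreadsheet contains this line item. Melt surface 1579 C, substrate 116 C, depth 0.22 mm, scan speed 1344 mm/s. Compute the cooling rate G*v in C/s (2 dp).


G = (1579-116)/0.22 = 6650.0 C/mm
CR = 6650.0 * 1344 = 8937600.0 C/s


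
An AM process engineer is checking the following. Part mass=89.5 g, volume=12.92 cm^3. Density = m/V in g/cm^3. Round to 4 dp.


rho = 89.5 / 12.92 = 6.9272 g/cm^3


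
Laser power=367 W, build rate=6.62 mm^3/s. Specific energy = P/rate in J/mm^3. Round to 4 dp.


SE = 367 / 6.62 = 55.4381 J/mm^3


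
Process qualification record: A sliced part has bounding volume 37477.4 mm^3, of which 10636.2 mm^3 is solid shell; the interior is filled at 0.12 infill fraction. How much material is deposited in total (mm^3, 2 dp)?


V_infill = (37477.4 - 10636.2) * 0.12 = 3220.94
V_total = 10636.2 + 3220.94 = 13857.14 mm^3


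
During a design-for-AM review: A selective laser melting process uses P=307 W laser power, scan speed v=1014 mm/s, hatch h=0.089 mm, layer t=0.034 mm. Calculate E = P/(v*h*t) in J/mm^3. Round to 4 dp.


E = 307 / (1014*0.089*0.034) = 100.0533 J/mm^3


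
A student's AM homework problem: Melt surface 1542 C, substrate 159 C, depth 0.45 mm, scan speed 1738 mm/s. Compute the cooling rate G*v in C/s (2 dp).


G = (1542-159)/0.45 = 3073.33333333 C/mm
CR = 3073.33333333 * 1738 = 5341453.33 C/s


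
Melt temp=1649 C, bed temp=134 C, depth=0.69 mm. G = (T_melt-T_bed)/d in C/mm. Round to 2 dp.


G = (1649-134)/0.69 = 2195.65 C/mm


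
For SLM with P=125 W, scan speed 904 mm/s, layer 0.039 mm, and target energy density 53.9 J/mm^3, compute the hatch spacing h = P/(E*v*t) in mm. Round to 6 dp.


h = 125 / (53.9*904*0.039) = 0.065779 mm


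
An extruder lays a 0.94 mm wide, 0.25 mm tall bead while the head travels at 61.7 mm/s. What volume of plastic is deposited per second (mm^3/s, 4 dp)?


Rate = 0.94 * 0.25 * 61.7 = 14.4995 mm^3/s


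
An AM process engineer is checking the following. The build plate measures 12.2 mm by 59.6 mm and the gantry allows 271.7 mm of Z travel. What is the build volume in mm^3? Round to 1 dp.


V = 12.2 * 59.6 * 271.7 = 197558.5 mm^3


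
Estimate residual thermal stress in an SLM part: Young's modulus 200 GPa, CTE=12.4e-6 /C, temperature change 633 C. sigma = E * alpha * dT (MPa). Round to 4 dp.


sigma = 200*1000 * 12.4e-6 * 633 = 1569.84 MPa


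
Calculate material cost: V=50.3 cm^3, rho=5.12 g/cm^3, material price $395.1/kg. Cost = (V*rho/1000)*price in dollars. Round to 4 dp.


Mass = 50.3*5.12/1000 = 0.257536 kg
Cost = 0.257536 * 395.1 = 101.7525 $


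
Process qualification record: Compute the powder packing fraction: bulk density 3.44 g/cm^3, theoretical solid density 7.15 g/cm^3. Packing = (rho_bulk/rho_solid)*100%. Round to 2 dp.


Packing = (3.44/7.15)*100 = 48.11 %


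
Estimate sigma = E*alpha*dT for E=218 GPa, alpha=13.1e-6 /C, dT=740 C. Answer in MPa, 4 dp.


sigma = 218*1000 * 13.1e-6 * 740 = 2113.292 MPa


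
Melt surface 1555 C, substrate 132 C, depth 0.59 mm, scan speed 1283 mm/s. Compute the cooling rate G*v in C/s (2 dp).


G = (1555-132)/0.59 = 2411.86440678 C/mm
CR = 2411.86440678 * 1283 = 3094422.03 C/s


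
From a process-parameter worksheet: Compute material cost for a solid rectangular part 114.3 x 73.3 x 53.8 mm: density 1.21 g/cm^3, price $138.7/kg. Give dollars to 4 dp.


V = 114.3 * 73.3 * 53.8 = 450746.622 mm^3 = 450.746622 cm^3
Mass = 450.746622 * 1.21 / 1000 = 0.54540341 kg
Cost = 0.54540341 * 138.7 = 75.6475 $


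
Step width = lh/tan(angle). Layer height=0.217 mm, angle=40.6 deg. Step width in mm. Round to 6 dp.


step = 0.217 / tan(40.6) = 0.253178 mm


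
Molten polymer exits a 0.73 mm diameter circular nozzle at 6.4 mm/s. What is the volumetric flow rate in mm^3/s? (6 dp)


A = pi*(0.73/2)^2 = 0.41853868 mm^2
Q = 0.41853868 * 6.4 = 2.678648 mm^3/s


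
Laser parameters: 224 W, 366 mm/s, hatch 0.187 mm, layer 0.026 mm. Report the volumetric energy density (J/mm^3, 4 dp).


E = 224 / (366*0.187*0.026) = 125.8786 J/mm^3


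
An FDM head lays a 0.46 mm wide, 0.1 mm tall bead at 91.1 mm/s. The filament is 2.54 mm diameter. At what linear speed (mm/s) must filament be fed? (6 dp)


Q = 0.46 * 0.1 * 91.1 = 4.1906 mm^3/s
A_fil = pi*(2.54/2)^2 = 5.06707479 mm^2
v_feed = 4.1906 / 5.06707479 = 0.827025 mm/s


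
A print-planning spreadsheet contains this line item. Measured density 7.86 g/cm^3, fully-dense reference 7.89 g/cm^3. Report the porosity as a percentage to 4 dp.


Porosity = (1-7.86/7.89)*100 = 0.3802 %


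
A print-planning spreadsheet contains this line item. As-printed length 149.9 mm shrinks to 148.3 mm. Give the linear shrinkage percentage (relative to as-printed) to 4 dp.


Shrinkage = ((149.9-148.3)/149.9)*100 = 1.0674 %


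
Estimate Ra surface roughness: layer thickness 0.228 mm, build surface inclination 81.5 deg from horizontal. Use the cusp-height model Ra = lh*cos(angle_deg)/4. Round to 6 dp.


Ra = 0.228 * cos(81.5) / 4 = 0.008425 mm


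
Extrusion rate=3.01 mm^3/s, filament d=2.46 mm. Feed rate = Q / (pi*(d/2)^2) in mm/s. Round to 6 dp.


A = pi*(2.46/2)^2 = 4.752916
v = 3.01 / 4.752916 = 0.633295 mm/s


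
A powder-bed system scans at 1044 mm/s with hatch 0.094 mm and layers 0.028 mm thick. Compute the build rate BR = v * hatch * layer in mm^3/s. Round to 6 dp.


Rate = 1044 * 0.094 * 0.028 = 2.747808 mm^3/s


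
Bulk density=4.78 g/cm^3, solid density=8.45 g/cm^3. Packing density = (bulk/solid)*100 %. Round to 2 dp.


Packing = (4.78/8.45)*100 = 56.57 %


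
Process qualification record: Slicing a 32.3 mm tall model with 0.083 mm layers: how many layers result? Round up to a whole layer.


Layers = ceil(32.3/0.083) = 390


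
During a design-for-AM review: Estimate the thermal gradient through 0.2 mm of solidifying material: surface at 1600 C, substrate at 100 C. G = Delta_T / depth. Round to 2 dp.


G = (1600-100)/0.2 = 7500.0 C/mm


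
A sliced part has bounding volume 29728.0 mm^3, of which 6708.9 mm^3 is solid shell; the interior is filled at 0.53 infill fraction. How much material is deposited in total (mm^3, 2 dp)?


V_infill = (29728.0 - 6708.9) * 0.53 = 12200.12
V_total = 6708.9 + 12200.12 = 18909.02 mm^3


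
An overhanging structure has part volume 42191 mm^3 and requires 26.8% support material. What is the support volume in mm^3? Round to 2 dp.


V_support = 42191 * 0.268 = 11307.19 mm^3


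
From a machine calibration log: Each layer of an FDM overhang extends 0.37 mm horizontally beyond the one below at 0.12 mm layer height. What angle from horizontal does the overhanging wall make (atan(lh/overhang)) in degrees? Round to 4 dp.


angle = atan(0.12/0.37) = 17.9691 degrees


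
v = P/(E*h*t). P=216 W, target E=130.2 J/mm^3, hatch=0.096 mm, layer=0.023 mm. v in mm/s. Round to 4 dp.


v = 216 / (130.2*0.096*0.023) = 751.3524 mm/s


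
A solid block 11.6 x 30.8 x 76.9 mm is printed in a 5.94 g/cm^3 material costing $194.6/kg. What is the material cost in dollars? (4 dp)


V = 11.6 * 30.8 * 76.9 = 27474.832 mm^3 = 27.474832 cm^3
Mass = 27.474832 * 5.94 / 1000 = 0.1632005 kg
Cost = 0.1632005 * 194.6 = 31.7588 $


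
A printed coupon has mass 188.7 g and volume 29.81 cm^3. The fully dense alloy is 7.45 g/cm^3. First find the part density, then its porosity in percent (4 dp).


rho_part = 188.7 / 29.81 = 6.33009057 g/cm^3
Porosity = (1 - 6.33009057/7.45)*100 = 15.0323 %


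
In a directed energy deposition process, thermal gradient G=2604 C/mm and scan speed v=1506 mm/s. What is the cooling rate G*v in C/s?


CR = 2604 * 1506 = 3921624 C/s


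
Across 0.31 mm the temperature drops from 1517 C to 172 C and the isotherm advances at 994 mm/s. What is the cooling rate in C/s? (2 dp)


G = (1517-172)/0.31 = 4338.70967742 C/mm
CR = 4338.70967742 * 994 = 4312677.42 C/s


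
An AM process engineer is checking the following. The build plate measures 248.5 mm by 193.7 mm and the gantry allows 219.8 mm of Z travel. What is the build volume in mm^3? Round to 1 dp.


V = 248.5 * 193.7 * 219.8 = 10579952.1 mm^3


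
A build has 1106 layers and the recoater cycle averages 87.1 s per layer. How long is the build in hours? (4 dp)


t = 1106 * 87.1 / 3600 = 26.7591 hrs


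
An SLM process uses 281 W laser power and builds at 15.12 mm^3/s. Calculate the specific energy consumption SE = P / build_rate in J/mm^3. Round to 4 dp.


SE = 281 / 15.12 = 18.5847 J/mm^3


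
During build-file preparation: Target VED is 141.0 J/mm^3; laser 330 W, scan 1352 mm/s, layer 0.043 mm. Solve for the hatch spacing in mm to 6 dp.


h = 330 / (141.0*1352*0.043) = 0.040258 mm


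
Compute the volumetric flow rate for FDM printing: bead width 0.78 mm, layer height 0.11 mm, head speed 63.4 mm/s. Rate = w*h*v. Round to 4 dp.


Rate = 0.78 * 0.11 * 63.4 = 5.4397 mm^3/s


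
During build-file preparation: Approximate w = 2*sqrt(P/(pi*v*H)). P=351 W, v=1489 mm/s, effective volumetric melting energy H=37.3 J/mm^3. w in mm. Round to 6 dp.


w = 2*sqrt(351/(pi*1489*37.3)) = 0.089703 mm


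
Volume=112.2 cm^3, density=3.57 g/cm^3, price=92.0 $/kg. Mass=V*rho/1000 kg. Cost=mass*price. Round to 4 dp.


Mass = 112.2*3.57/1000 = 0.400554 kg
Cost = 0.400554 * 92.0 = 36.851 $


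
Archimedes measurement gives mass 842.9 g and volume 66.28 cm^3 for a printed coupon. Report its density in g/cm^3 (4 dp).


rho = 842.9 / 66.28 = 12.7173 g/cm^3


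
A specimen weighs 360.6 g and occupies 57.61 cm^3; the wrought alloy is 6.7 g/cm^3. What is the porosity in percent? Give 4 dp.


rho_part = 360.6 / 57.61 = 6.25932998 g/cm^3
Porosity = (1 - 6.25932998/6.7)*100 = 6.5772 %


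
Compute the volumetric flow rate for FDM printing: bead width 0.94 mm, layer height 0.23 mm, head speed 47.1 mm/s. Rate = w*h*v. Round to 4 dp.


Rate = 0.94 * 0.23 * 47.1 = 10.183 mm^3/s


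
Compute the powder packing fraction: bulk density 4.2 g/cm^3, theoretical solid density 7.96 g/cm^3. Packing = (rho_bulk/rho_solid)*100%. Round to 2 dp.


Packing = (4.2/7.96)*100 = 52.76 %


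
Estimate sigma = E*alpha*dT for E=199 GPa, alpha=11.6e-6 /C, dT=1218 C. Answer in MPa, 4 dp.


sigma = 199*1000 * 11.6e-6 * 1218 = 2811.6312 MPa


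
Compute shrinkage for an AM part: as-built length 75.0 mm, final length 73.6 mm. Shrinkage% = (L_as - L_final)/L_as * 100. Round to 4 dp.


Shrinkage = ((75.0-73.6)/75.0)*100 = 1.8667 %


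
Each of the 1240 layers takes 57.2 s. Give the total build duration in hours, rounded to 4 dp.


t = 1240 * 57.2 / 3600 = 19.7022 hrs


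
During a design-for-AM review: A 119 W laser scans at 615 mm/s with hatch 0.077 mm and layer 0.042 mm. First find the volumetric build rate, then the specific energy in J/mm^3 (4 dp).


Build rate = 615 * 0.077 * 0.042 = 1.98891 mm^3/s
SE = 119 / 1.98891 = 59.8318 J/mm^3


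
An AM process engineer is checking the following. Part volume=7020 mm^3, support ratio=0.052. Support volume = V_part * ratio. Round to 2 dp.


V_support = 7020 * 0.052 = 365.04 mm^3


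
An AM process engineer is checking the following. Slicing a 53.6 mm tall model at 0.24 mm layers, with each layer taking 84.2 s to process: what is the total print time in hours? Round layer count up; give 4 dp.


Layers = ceil(53.6/0.24) = 224
t = 224 * 84.2 / 3600 = 5.2391 hrs


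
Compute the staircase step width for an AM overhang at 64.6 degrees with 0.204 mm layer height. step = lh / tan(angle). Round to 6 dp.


step = 0.204 / tan(64.6) = 0.096866 mm


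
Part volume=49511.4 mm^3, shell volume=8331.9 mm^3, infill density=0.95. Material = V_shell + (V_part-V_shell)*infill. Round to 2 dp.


V_infill = (49511.4 - 8331.9) * 0.95 = 39120.53
V_total = 8331.9 + 39120.53 = 47452.43 mm^3


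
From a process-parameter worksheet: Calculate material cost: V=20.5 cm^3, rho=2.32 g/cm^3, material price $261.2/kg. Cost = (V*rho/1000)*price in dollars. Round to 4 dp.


Mass = 20.5*2.32/1000 = 0.04756 kg
Cost = 0.04756 * 261.2 = 12.4227 $


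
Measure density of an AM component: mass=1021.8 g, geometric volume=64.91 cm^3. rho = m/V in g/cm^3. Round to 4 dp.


rho = 1021.8 / 64.91 = 15.7418 g/cm^3


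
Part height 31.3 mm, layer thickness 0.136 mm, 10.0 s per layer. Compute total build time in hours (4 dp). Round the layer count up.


Layers = ceil(31.3/0.136) = 231
t = 231 * 10.0 / 3600 = 0.6417 hrs


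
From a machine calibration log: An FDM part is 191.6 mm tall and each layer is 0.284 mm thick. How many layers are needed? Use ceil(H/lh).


Layers = ceil(191.6/0.284) = 675


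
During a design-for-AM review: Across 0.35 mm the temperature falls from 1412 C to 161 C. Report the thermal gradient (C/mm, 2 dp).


G = (1412-161)/0.35 = 3574.29 C/mm


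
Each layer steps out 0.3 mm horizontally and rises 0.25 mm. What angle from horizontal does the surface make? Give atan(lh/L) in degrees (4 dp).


angle = atan(0.25/0.3) = 39.8056 degrees


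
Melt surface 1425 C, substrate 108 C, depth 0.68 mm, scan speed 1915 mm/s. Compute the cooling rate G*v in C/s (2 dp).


G = (1425-108)/0.68 = 1936.76470588 C/mm
CR = 1936.76470588 * 1915 = 3708904.41 C/s


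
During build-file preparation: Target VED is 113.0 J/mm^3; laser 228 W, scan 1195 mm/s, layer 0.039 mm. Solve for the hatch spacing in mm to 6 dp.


h = 228 / (113.0*1195*0.039) = 0.043294 mm


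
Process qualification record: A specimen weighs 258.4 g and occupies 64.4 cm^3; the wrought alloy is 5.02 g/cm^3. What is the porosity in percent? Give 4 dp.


rho_part = 258.4 / 64.4 = 4.01242236 g/cm^3
Porosity = (1 - 4.01242236/5.02)*100 = 20.0713 %


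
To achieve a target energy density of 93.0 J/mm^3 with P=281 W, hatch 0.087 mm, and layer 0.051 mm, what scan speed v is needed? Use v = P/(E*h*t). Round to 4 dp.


v = 281 / (93.0*0.087*0.051) = 680.9794 mm/s


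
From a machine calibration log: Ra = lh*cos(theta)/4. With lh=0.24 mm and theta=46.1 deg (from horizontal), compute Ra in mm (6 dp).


Ra = 0.24 * cos(46.1) / 4 = 0.041604 mm


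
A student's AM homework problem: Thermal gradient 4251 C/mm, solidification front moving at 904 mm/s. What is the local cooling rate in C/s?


CR = 4251 * 904 = 3842904 C/s


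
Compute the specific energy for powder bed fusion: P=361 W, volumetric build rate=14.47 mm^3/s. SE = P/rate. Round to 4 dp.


SE = 361 / 14.47 = 24.9482 J/mm^3


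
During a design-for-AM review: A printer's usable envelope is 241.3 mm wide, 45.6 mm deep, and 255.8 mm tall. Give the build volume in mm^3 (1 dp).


V = 241.3 * 45.6 * 255.8 = 2814639.0 mm^3


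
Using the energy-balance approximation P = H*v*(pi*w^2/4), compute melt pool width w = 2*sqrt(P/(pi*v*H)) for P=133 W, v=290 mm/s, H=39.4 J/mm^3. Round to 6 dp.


w = 2*sqrt(133/(pi*290*39.4)) = 0.12174 mm


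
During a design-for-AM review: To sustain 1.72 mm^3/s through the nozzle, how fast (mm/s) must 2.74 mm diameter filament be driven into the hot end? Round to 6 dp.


A = pi*(2.74/2)^2 = 5.896455
v = 1.72 / 5.896455 = 0.291701 mm/s


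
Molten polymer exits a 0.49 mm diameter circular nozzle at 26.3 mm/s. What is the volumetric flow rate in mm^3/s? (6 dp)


A = pi*(0.49/2)^2 = 0.1885741 mm^2
Q = 0.1885741 * 26.3 = 4.959499 mm^3/s


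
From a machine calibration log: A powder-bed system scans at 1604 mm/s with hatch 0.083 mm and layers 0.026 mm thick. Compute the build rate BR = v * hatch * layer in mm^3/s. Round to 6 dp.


Rate = 1604 * 0.083 * 0.026 = 3.461432 mm^3/s


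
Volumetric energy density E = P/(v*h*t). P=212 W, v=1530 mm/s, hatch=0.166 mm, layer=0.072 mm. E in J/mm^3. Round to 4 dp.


E = 212 / (1530*0.166*0.072) = 11.5932 J/mm^3


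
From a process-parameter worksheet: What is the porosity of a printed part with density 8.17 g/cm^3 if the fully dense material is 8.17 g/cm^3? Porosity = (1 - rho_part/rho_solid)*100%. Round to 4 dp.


Porosity = (1-8.17/8.17)*100 = 0.0 %


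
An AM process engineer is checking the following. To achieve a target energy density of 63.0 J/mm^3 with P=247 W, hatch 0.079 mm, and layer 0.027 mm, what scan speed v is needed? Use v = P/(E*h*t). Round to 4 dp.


v = 247 / (63.0*0.079*0.027) = 1838.0848 mm/s


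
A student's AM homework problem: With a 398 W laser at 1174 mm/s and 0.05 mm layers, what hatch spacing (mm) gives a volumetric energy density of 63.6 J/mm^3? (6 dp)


h = 398 / (63.6*1174*0.05) = 0.106608 mm


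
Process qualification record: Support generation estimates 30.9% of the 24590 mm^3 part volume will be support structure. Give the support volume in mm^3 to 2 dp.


V_support = 24590 * 0.309 = 7598.31 mm^3


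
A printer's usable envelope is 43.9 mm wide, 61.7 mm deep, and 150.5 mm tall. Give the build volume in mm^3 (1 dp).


V = 43.9 * 61.7 * 150.5 = 407648.8 mm^3


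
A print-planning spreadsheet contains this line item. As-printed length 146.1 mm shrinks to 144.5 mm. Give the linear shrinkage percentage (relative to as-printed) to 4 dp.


Shrinkage = ((146.1-144.5)/146.1)*100 = 1.0951 %


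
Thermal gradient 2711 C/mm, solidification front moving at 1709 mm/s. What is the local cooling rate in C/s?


CR = 2711 * 1709 = 4633099 C/s


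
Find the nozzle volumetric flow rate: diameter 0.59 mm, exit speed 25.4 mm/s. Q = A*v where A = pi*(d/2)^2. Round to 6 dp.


A = pi*(0.59/2)^2 = 0.2733971 mm^2
Q = 0.2733971 * 25.4 = 6.944286 mm^3/s


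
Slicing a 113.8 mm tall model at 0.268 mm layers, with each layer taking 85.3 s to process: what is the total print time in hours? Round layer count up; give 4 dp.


Layers = ceil(113.8/0.268) = 425
t = 425 * 85.3 / 3600 = 10.0701 hrs


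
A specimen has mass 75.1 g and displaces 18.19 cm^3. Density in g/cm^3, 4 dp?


rho = 75.1 / 18.19 = 4.1286 g/cm^3


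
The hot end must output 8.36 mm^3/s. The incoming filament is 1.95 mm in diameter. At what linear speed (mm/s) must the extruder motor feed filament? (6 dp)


A = pi*(1.95/2)^2 = 2.986477
v = 8.36 / 2.986477 = 2.799285 mm/s


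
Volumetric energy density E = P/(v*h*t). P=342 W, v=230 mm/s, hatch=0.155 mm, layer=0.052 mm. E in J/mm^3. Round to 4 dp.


E = 342 / (230*0.155*0.052) = 184.4859 J/mm^3


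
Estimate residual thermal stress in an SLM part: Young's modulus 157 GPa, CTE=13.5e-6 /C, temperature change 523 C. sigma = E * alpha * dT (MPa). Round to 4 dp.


sigma = 157*1000 * 13.5e-6 * 523 = 1108.4985 MPa


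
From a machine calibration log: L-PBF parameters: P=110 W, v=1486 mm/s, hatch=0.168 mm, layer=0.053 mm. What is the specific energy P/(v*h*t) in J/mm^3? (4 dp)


Build rate = 1486 * 0.168 * 0.053 = 13.231344 mm^3/s
SE = 110 / 13.231344 = 8.3136 J/mm^3


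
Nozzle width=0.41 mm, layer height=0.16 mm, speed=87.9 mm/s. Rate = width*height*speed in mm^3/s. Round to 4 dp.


Rate = 0.41 * 0.16 * 87.9 = 5.7662 mm^3/s


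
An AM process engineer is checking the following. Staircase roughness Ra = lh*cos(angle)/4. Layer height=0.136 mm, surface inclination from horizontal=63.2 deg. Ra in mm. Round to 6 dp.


Ra = 0.136 * cos(63.2) / 4 = 0.01533 mm


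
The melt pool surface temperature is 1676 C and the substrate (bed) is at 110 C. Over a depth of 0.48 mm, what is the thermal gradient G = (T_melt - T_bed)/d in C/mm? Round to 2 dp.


G = (1676-110)/0.48 = 3262.5 C/mm


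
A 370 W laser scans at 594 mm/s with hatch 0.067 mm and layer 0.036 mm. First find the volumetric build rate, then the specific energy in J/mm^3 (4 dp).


Build rate = 594 * 0.067 * 0.036 = 1.432728 mm^3/s
SE = 370 / 1.432728 = 258.2486 J/mm^3


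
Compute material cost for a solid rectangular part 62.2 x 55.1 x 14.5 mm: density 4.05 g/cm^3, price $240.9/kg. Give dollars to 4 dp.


V = 62.2 * 55.1 * 14.5 = 49694.69 mm^3 = 49.69469 cm^3
Mass = 49.69469 * 4.05 / 1000 = 0.20126349 kg
Cost = 0.20126349 * 240.9 = 48.4844 $


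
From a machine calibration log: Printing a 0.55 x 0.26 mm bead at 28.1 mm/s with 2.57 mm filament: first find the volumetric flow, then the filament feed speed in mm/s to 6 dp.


Q = 0.55 * 0.26 * 28.1 = 4.0183 mm^3/s
A_fil = pi*(2.57/2)^2 = 5.18747633 mm^2
v_feed = 4.0183 / 5.18747633 = 0.774616 mm/s


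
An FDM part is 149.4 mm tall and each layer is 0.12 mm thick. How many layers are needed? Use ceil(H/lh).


Layers = ceil(149.4/0.12) = 1245


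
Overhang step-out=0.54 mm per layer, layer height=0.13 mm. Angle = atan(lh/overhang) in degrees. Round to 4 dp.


angle = atan(0.13/0.54) = 13.5359 degrees


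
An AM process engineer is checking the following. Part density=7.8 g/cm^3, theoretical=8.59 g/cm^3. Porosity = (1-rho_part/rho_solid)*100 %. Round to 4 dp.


Porosity = (1-7.8/8.59)*100 = 9.1967 %


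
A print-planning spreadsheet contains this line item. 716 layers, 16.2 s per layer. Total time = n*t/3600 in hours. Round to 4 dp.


t = 716 * 16.2 / 3600 = 3.222 hrs


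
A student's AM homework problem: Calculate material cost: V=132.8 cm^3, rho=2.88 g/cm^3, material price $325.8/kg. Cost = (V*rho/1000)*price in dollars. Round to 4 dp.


Mass = 132.8*2.88/1000 = 0.382464 kg
Cost = 0.382464 * 325.8 = 124.6068 $


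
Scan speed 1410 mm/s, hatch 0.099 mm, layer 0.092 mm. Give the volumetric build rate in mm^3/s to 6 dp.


Rate = 1410 * 0.099 * 0.092 = 12.84228 mm^3/s


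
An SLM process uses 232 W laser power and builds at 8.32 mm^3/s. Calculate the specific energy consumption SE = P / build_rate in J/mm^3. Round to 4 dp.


SE = 232 / 8.32 = 27.8846 J/mm^3


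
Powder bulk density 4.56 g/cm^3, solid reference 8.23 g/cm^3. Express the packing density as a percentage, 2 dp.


Packing = (4.56/8.23)*100 = 55.41 %


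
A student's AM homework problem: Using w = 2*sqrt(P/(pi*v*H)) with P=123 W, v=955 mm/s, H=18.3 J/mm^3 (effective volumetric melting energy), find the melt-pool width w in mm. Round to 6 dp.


w = 2*sqrt(123/(pi*955*18.3)) = 0.094663 mm


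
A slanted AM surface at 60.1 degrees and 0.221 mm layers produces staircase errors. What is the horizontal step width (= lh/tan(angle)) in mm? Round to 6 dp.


step = 0.221 / tan(60.1) = 0.127081 mm


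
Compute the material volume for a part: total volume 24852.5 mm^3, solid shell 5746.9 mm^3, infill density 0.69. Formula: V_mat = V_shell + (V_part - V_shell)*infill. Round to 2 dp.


V_infill = (24852.5 - 5746.9) * 0.69 = 13182.86
V_total = 5746.9 + 13182.86 = 18929.76 mm^3


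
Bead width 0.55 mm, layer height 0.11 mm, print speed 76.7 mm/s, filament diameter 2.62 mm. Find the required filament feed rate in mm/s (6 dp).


Q = 0.55 * 0.11 * 76.7 = 4.64035 mm^3/s
A_fil = pi*(2.62/2)^2 = 5.39128715 mm^2
v_feed = 4.64035 / 5.39128715 = 0.860713 mm/s
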